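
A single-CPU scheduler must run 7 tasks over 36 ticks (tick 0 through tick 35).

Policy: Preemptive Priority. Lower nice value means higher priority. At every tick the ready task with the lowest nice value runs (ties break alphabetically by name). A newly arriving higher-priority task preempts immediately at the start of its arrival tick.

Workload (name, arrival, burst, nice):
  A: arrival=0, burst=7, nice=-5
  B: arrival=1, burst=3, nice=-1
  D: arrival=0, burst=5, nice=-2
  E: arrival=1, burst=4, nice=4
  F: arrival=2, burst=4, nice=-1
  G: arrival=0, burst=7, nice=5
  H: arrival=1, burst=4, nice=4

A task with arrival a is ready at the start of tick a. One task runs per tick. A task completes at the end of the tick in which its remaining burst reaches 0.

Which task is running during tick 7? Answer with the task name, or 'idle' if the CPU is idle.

t=0: ready={A,D,G} → run A
t=1: ready={A,B,D,E,G,H} → run A
t=2: ready={A,B,D,E,F,G,H} → run A
t=3: ready={A,B,D,E,F,G,H} → run A
t=4: ready={A,B,D,E,F,G,H} → run A
t=5: ready={A,B,D,E,F,G,H} → run A
t=6: ready={A,B,D,E,F,G,H} → run A
t=7: ready={B,D,E,F,G,H} → run D
t=8: ready={B,D,E,F,G,H} → run D
t=9: ready={B,D,E,F,G,H} → run D
t=10: ready={B,D,E,F,G,H} → run D
t=11: ready={B,D,E,F,G,H} → run D
t=12: ready={B,E,F,G,H} → run B
t=13: ready={B,E,F,G,H} → run B
t=14: ready={B,E,F,G,H} → run B
t=15: ready={E,F,G,H} → run F
t=16: ready={E,F,G,H} → run F
t=17: ready={E,F,G,H} → run F
t=18: ready={E,F,G,H} → run F
t=19: ready={E,G,H} → run E
t=20: ready={E,G,H} → run E
t=21: ready={E,G,H} → run E
t=22: ready={E,G,H} → run E
t=23: ready={G,H} → run H
t=24: ready={G,H} → run H
t=25: ready={G,H} → run H
t=26: ready={G,H} → run H
t=27: ready={G} → run G
t=28: ready={G} → run G
t=29: ready={G} → run G
t=30: ready={G} → run G
t=31: ready={G} → run G
t=32: ready={G} → run G
t=33: ready={G} → run G
t=34: (idle)
t=35: (idle)

running at tick 7 = D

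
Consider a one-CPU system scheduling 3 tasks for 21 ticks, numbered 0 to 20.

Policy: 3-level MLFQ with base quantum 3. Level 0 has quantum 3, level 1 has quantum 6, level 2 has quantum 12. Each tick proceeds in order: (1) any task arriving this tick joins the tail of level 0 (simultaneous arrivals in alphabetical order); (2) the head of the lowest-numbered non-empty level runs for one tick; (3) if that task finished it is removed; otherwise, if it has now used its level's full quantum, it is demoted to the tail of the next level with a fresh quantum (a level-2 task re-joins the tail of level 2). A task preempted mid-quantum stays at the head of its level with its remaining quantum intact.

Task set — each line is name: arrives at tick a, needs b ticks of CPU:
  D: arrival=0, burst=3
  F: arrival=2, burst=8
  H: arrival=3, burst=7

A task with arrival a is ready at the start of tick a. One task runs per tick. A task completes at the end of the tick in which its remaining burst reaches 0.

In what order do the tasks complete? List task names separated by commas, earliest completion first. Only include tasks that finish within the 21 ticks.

completion order = D, F, H

t=0: L0/L1/L2 = D/-/- → run D
t=1: L0/L1/L2 = D/-/- → run D
t=2: L0/L1/L2 = DF/-/- → run D
t=3: L0/L1/L2 = FH/-/- → run F
t=4: L0/L1/L2 = FH/-/- → run F
t=5: L0/L1/L2 = FH/-/- → run F
t=6: L0/L1/L2 = H/F/- → run H
t=7: L0/L1/L2 = H/F/- → run H
t=8: L0/L1/L2 = H/F/- → run H
t=9: L0/L1/L2 = -/FH/- → run F
t=10: L0/L1/L2 = -/FH/- → run F
t=11: L0/L1/L2 = -/FH/- → run F
t=12: L0/L1/L2 = -/FH/- → run F
t=13: L0/L1/L2 = -/FH/- → run F
t=14: L0/L1/L2 = -/H/- → run H
t=15: L0/L1/L2 = -/H/- → run H
t=16: L0/L1/L2 = -/H/- → run H
t=17: L0/L1/L2 = -/H/- → run H
t=18: (idle)
t=19: (idle)
t=20: (idle)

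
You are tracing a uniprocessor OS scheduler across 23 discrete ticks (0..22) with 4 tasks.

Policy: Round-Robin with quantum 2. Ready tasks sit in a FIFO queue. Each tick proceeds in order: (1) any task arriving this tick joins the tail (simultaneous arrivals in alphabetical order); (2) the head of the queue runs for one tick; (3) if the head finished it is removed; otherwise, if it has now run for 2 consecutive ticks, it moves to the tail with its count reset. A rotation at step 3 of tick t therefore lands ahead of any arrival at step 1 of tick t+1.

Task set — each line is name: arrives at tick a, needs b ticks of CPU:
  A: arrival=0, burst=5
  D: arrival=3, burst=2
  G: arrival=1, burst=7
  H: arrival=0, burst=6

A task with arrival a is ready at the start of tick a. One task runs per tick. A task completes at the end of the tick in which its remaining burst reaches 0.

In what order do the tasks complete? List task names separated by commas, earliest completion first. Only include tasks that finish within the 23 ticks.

t=0: queue=[A,H] q_used=0 → run A
t=1: queue=[A,H,G] q_used=1 → run A
t=2: queue=[H,G,A] q_used=0 → run H
t=3: queue=[H,G,A,D] q_used=1 → run H
t=4: queue=[G,A,D,H] q_used=0 → run G
t=5: queue=[G,A,D,H] q_used=1 → run G
t=6: queue=[A,D,H,G] q_used=0 → run A
t=7: queue=[A,D,H,G] q_used=1 → run A
t=8: queue=[D,H,G,A] q_used=0 → run D
t=9: queue=[D,H,G,A] q_used=1 → run D
t=10: queue=[H,G,A] q_used=0 → run H
t=11: queue=[H,G,A] q_used=1 → run H
t=12: queue=[G,A,H] q_used=0 → run G
t=13: queue=[G,A,H] q_used=1 → run G
t=14: queue=[A,H,G] q_used=0 → run A
t=15: queue=[H,G] q_used=0 → run H
t=16: queue=[H,G] q_used=1 → run H
t=17: queue=[G] q_used=0 → run G
t=18: queue=[G] q_used=1 → run G
t=19: queue=[G] q_used=0 → run G
t=20: (idle)
t=21: (idle)
t=22: (idle)

completion order = D, A, H, G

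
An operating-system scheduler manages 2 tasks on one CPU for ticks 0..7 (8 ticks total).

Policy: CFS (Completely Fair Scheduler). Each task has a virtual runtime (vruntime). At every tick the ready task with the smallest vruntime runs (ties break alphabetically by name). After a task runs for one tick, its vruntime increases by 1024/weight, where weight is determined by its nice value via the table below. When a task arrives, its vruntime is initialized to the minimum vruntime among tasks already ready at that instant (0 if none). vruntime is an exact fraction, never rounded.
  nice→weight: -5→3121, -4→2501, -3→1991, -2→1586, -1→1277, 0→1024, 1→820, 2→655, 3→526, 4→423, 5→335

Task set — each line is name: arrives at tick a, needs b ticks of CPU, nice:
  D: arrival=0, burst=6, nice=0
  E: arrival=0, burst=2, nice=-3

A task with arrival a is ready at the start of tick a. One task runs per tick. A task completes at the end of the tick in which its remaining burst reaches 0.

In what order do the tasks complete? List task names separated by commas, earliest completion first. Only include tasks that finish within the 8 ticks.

completion order = E, D

t=0: vr[D=0 E=0] → run D
t=1: vr[D=1 E=0] → run E
t=2: vr[D=1 E=1024/1991] → run E
t=3: vr[D=1] → run D
t=4: vr[D=2] → run D
t=5: vr[D=3] → run D
t=6: vr[D=4] → run D
t=7: vr[D=5] → run D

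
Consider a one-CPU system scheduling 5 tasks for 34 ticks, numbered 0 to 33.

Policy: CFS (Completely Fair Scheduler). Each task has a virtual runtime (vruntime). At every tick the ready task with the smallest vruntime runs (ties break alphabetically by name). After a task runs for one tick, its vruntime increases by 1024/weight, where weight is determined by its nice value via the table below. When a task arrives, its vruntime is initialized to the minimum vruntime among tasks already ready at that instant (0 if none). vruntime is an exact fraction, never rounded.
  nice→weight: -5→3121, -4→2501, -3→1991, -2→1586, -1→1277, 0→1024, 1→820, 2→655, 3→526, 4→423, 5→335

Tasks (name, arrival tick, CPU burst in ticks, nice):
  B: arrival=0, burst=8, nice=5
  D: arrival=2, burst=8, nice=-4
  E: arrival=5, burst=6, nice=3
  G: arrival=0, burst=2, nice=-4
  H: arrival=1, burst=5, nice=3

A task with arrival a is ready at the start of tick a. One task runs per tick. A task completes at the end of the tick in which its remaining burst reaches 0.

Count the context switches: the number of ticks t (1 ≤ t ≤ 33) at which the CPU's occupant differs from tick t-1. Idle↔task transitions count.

context switches = 23

t=0: vr[B=0 G=0] → run B
t=1: vr[B=1024/335 G=0 H=0] → run G
t=2: vr[B=1024/335 D=0 G=1024/2501 H=0] → run D
t=3: vr[B=1024/335 D=1024/2501 G=1024/2501 H=0] → run H
t=4: vr[B=1024/335 D=1024/2501 G=1024/2501 H=512/263] → run D
t=5: vr[B=1024/335 D=2048/2501 E=1024/2501 G=1024/2501 H=512/263] → run E
t=6: vr[B=1024/335 D=2048/2501 E=1549824/657763 G=1024/2501 H=512/263] → run G
t=7: vr[B=1024/335 D=2048/2501 E=1549824/657763 H=512/263] → run D
t=8: vr[B=1024/335 D=3072/2501 E=1549824/657763 H=512/263] → run D
t=9: vr[B=1024/335 D=4096/2501 E=1549824/657763 H=512/263] → run D
t=10: vr[B=1024/335 D=5120/2501 E=1549824/657763 H=512/263] → run H
t=11: vr[B=1024/335 D=5120/2501 E=1549824/657763 H=1024/263] → run D
t=12: vr[B=1024/335 D=6144/2501 E=1549824/657763 H=1024/263] → run E
t=13: vr[B=1024/335 D=6144/2501 E=2830336/657763 H=1024/263] → run D
t=14: vr[B=1024/335 D=7168/2501 E=2830336/657763 H=1024/263] → run D
t=15: vr[B=1024/335 E=2830336/657763 H=1024/263] → run B
t=16: vr[B=2048/335 E=2830336/657763 H=1024/263] → run H
t=17: vr[B=2048/335 E=2830336/657763 H=1536/263] → run E
t=18: vr[B=2048/335 E=4110848/657763 H=1536/263] → run H
t=19: vr[B=2048/335 E=4110848/657763 H=2048/263] → run B
t=20: vr[B=3072/335 E=4110848/657763 H=2048/263] → run E
t=21: vr[B=3072/335 E=5391360/657763 H=2048/263] → run H
t=22: vr[B=3072/335 E=5391360/657763] → run E
t=23: vr[B=3072/335 E=6671872/657763] → run B
t=24: vr[B=4096/335 E=6671872/657763] → run E
t=25: vr[B=4096/335] → run B
t=26: vr[B=1024/67] → run B
t=27: vr[B=6144/335] → run B
t=28: vr[B=7168/335] → run B
t=29: (idle)
t=30: (idle)
t=31: (idle)
t=32: (idle)
t=33: (idle)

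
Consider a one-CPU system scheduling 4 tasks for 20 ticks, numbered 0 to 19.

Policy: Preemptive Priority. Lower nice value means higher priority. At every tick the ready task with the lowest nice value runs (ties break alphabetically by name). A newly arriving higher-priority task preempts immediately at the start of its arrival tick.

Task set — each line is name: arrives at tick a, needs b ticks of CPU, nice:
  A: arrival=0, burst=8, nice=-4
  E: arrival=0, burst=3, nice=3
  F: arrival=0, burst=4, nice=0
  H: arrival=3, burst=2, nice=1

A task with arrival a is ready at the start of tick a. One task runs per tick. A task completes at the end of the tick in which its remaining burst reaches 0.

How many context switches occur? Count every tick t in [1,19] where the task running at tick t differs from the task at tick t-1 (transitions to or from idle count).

t=0: ready={A,E,F} → run A
t=1: ready={A,E,F} → run A
t=2: ready={A,E,F} → run A
t=3: ready={A,E,F,H} → run A
t=4: ready={A,E,F,H} → run A
t=5: ready={A,E,F,H} → run A
t=6: ready={A,E,F,H} → run A
t=7: ready={A,E,F,H} → run A
t=8: ready={E,F,H} → run F
t=9: ready={E,F,H} → run F
t=10: ready={E,F,H} → run F
t=11: ready={E,F,H} → run F
t=12: ready={E,H} → run H
t=13: ready={E,H} → run H
t=14: ready={E} → run E
t=15: ready={E} → run E
t=16: ready={E} → run E
t=17: (idle)
t=18: (idle)
t=19: (idle)

context switches = 4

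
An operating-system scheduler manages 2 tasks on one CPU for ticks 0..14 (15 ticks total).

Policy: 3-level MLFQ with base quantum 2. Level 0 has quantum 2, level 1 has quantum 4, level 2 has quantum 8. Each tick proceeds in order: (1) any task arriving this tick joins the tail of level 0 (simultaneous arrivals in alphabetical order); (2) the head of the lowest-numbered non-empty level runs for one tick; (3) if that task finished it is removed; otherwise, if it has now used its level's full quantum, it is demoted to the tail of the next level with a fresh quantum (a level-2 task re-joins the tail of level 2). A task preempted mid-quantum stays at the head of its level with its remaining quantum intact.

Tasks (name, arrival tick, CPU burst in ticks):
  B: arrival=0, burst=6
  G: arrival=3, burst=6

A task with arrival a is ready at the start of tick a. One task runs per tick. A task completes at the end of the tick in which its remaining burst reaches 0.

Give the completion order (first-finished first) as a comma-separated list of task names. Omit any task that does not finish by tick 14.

completion order = B, G

t=0: L0/L1/L2 = B/-/- → run B
t=1: L0/L1/L2 = B/-/- → run B
t=2: L0/L1/L2 = -/B/- → run B
t=3: L0/L1/L2 = G/B/- → run G
t=4: L0/L1/L2 = G/B/- → run G
t=5: L0/L1/L2 = -/BG/- → run B
t=6: L0/L1/L2 = -/BG/- → run B
t=7: L0/L1/L2 = -/BG/- → run B
t=8: L0/L1/L2 = -/G/- → run G
t=9: L0/L1/L2 = -/G/- → run G
t=10: L0/L1/L2 = -/G/- → run G
t=11: L0/L1/L2 = -/G/- → run G
t=12: (idle)
t=13: (idle)
t=14: (idle)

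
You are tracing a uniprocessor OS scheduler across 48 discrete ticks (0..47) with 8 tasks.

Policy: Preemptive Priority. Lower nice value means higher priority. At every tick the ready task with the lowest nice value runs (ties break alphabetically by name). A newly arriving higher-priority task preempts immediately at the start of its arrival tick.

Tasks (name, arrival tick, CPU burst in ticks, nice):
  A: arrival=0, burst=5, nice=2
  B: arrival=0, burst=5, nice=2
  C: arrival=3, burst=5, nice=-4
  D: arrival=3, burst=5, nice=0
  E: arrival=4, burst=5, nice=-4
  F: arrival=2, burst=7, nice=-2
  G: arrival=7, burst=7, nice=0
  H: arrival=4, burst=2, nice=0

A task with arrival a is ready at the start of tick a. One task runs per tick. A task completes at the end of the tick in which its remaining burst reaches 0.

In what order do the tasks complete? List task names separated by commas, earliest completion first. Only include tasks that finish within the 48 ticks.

completion order = C, E, F, D, G, H, A, B

t=0: ready={A,B} → run A
t=1: ready={A,B} → run A
t=2: ready={A,B,F} → run F
t=3: ready={A,B,C,D,F} → run C
t=4: ready={A,B,C,D,E,F,H} → run C
t=5: ready={A,B,C,D,E,F,H} → run C
t=6: ready={A,B,C,D,E,F,H} → run C
t=7: ready={A,B,C,D,E,F,G,H} → run C
t=8: ready={A,B,D,E,F,G,H} → run E
t=9: ready={A,B,D,E,F,G,H} → run E
t=10: ready={A,B,D,E,F,G,H} → run E
t=11: ready={A,B,D,E,F,G,H} → run E
t=12: ready={A,B,D,E,F,G,H} → run E
t=13: ready={A,B,D,F,G,H} → run F
t=14: ready={A,B,D,F,G,H} → run F
t=15: ready={A,B,D,F,G,H} → run F
t=16: ready={A,B,D,F,G,H} → run F
t=17: ready={A,B,D,F,G,H} → run F
t=18: ready={A,B,D,F,G,H} → run F
t=19: ready={A,B,D,G,H} → run D
t=20: ready={A,B,D,G,H} → run D
t=21: ready={A,B,D,G,H} → run D
t=22: ready={A,B,D,G,H} → run D
t=23: ready={A,B,D,G,H} → run D
t=24: ready={A,B,G,H} → run G
t=25: ready={A,B,G,H} → run G
t=26: ready={A,B,G,H} → run G
t=27: ready={A,B,G,H} → run G
t=28: ready={A,B,G,H} → run G
t=29: ready={A,B,G,H} → run G
t=30: ready={A,B,G,H} → run G
t=31: ready={A,B,H} → run H
t=32: ready={A,B,H} → run H
t=33: ready={A,B} → run A
t=34: ready={A,B} → run A
t=35: ready={A,B} → run A
t=36: ready={B} → run B
t=37: ready={B} → run B
t=38: ready={B} → run B
t=39: ready={B} → run B
t=40: ready={B} → run B
t=41: (idle)
t=42: (idle)
t=43: (idle)
t=44: (idle)
t=45: (idle)
t=46: (idle)
t=47: (idle)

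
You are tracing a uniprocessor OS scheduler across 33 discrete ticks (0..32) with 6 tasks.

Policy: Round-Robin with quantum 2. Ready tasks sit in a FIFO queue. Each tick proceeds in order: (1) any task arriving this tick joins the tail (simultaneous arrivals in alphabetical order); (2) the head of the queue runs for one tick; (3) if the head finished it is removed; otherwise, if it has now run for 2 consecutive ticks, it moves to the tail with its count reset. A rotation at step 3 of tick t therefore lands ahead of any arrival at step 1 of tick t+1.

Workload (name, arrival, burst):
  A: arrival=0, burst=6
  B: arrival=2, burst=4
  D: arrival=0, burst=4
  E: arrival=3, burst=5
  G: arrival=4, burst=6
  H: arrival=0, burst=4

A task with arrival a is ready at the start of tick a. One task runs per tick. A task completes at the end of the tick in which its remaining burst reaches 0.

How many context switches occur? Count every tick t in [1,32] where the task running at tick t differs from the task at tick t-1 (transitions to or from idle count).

t=0: queue=[A,D,H] q_used=0 → run A
t=1: queue=[A,D,H] q_used=1 → run A
t=2: queue=[D,H,A,B] q_used=0 → run D
t=3: queue=[D,H,A,B,E] q_used=1 → run D
t=4: queue=[H,A,B,E,D,G] q_used=0 → run H
t=5: queue=[H,A,B,E,D,G] q_used=1 → run H
t=6: queue=[A,B,E,D,G,H] q_used=0 → run A
t=7: queue=[A,B,E,D,G,H] q_used=1 → run A
t=8: queue=[B,E,D,G,H,A] q_used=0 → run B
t=9: queue=[B,E,D,G,H,A] q_used=1 → run B
t=10: queue=[E,D,G,H,A,B] q_used=0 → run E
t=11: queue=[E,D,G,H,A,B] q_used=1 → run E
t=12: queue=[D,G,H,A,B,E] q_used=0 → run D
t=13: queue=[D,G,H,A,B,E] q_used=1 → run D
t=14: queue=[G,H,A,B,E] q_used=0 → run G
t=15: queue=[G,H,A,B,E] q_used=1 → run G
t=16: queue=[H,A,B,E,G] q_used=0 → run H
t=17: queue=[H,A,B,E,G] q_used=1 → run H
t=18: queue=[A,B,E,G] q_used=0 → run A
t=19: queue=[A,B,E,G] q_used=1 → run A
t=20: queue=[B,E,G] q_used=0 → run B
t=21: queue=[B,E,G] q_used=1 → run B
t=22: queue=[E,G] q_used=0 → run E
t=23: queue=[E,G] q_used=1 → run E
t=24: queue=[G,E] q_used=0 → run G
t=25: queue=[G,E] q_used=1 → run G
t=26: queue=[E,G] q_used=0 → run E
t=27: queue=[G] q_used=0 → run G
t=28: queue=[G] q_used=1 → run G
t=29: (idle)
t=30: (idle)
t=31: (idle)
t=32: (idle)

context switches = 15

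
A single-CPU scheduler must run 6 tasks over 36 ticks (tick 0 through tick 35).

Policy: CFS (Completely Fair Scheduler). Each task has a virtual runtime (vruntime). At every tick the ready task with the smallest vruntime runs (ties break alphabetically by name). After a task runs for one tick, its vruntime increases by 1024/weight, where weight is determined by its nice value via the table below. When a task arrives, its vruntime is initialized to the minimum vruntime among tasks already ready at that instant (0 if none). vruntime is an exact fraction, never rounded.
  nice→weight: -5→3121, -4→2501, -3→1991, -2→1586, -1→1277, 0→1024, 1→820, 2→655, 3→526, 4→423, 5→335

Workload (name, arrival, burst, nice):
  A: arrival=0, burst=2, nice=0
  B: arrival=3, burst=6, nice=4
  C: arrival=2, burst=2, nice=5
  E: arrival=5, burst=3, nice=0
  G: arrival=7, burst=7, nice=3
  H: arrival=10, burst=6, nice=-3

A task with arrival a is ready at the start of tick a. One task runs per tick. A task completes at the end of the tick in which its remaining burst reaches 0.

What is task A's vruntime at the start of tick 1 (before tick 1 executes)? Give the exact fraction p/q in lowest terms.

t=0: vr[A=0] → run A
t=1: vr[A=1] → run A
t=2: vr[C=0] → run C
t=3: vr[B=1024/335 C=1024/335] → run B
t=4: vr[B=776192/141705 C=1024/335] → run C
t=5: vr[B=776192/141705 E=776192/141705] → run B
t=6: vr[B=1119232/141705 E=776192/141705] → run E
t=7: vr[B=1119232/141705 E=917897/141705 G=917897/141705] → run E
t=8: vr[B=1119232/141705 E=1059602/141705 G=917897/141705] → run G
t=9: vr[B=1119232/141705 E=1059602/141705 G=313959871/37268415] → run E
t=10: vr[B=1119232/141705 G=313959871/37268415 H=1119232/141705] → run B
t=11: vr[B=487424/47235 G=313959871/37268415 H=1119232/141705] → run H
t=12: vr[B=487424/47235 G=313959871/37268415 H=2373496832/282134655] → run H
t=13: vr[B=487424/47235 G=313959871/37268415 H=2518602752/282134655] → run G
t=14: vr[B=487424/47235 G=386512831/37268415 H=2518602752/282134655] → run H
t=15: vr[B=487424/47235 G=386512831/37268415 H=2663708672/282134655] → run H
t=16: vr[B=487424/47235 G=386512831/37268415 H=2808814592/282134655] → run H
t=17: vr[B=487424/47235 G=386512831/37268415 H=2953920512/282134655] → run B
t=18: vr[B=1805312/141705 G=386512831/37268415 H=2953920512/282134655] → run G
t=19: vr[B=1805312/141705 G=459065791/37268415 H=2953920512/282134655] → run H
t=20: vr[B=1805312/141705 G=459065791/37268415] → run G
t=21: vr[B=1805312/141705 G=531618751/37268415] → run B
t=22: vr[B=2148352/141705 G=531618751/37268415] → run G
t=23: vr[B=2148352/141705 G=604171711/37268415] → run B
t=24: vr[G=604171711/37268415] → run G
t=25: vr[G=676724671/37268415] → run G
t=26: (idle)
t=27: (idle)
t=28: (idle)
t=29: (idle)
t=30: (idle)
t=31: (idle)
t=32: (idle)
t=33: (idle)
t=34: (idle)
t=35: (idle)

vruntime(A, start of tick 1) = 1/1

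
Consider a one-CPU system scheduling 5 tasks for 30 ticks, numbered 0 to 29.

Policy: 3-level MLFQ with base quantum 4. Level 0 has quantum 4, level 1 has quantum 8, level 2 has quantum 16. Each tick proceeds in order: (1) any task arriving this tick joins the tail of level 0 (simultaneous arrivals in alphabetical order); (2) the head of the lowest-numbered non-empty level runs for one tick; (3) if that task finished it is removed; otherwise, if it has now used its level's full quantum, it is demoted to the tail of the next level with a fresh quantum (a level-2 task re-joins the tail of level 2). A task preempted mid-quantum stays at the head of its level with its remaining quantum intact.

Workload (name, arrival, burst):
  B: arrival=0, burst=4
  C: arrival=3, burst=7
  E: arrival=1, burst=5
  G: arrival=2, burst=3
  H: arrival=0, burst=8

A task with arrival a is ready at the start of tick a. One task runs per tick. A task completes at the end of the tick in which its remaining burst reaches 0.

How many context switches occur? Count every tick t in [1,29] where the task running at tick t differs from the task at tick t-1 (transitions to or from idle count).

t=0: L0/L1/L2 = BH/-/- → run B
t=1: L0/L1/L2 = BHE/-/- → run B
t=2: L0/L1/L2 = BHEG/-/- → run B
t=3: L0/L1/L2 = BHEGC/-/- → run B
t=4: L0/L1/L2 = HEGC/-/- → run H
t=5: L0/L1/L2 = HEGC/-/- → run H
t=6: L0/L1/L2 = HEGC/-/- → run H
t=7: L0/L1/L2 = HEGC/-/- → run H
t=8: L0/L1/L2 = EGC/H/- → run E
t=9: L0/L1/L2 = EGC/H/- → run E
t=10: L0/L1/L2 = EGC/H/- → run E
t=11: L0/L1/L2 = EGC/H/- → run E
t=12: L0/L1/L2 = GC/HE/- → run G
t=13: L0/L1/L2 = GC/HE/- → run G
t=14: L0/L1/L2 = GC/HE/- → run G
t=15: L0/L1/L2 = C/HE/- → run C
t=16: L0/L1/L2 = C/HE/- → run C
t=17: L0/L1/L2 = C/HE/- → run C
t=18: L0/L1/L2 = C/HE/- → run C
t=19: L0/L1/L2 = -/HEC/- → run H
t=20: L0/L1/L2 = -/HEC/- → run H
t=21: L0/L1/L2 = -/HEC/- → run H
t=22: L0/L1/L2 = -/HEC/- → run H
t=23: L0/L1/L2 = -/EC/- → run E
t=24: L0/L1/L2 = -/C/- → run C
t=25: L0/L1/L2 = -/C/- → run C
t=26: L0/L1/L2 = -/C/- → run C
t=27: (idle)
t=28: (idle)
t=29: (idle)

context switches = 8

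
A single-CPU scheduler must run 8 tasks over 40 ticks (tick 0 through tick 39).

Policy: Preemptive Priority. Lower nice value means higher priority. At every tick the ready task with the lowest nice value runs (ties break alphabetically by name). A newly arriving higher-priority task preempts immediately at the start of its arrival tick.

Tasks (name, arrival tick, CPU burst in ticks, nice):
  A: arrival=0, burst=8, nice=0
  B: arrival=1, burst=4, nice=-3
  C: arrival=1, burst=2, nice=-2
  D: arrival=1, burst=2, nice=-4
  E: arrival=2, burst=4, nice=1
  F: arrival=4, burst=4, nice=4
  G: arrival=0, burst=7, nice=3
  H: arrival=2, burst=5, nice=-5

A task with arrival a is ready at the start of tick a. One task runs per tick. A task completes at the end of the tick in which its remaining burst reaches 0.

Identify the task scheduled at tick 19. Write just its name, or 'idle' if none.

t=0: ready={A,G} → run A
t=1: ready={A,B,C,D,G} → run D
t=2: ready={A,B,C,D,E,G,H} → run H
t=3: ready={A,B,C,D,E,G,H} → run H
t=4: ready={A,B,C,D,E,F,G,H} → run H
t=5: ready={A,B,C,D,E,F,G,H} → run H
t=6: ready={A,B,C,D,E,F,G,H} → run H
t=7: ready={A,B,C,D,E,F,G} → run D
t=8: ready={A,B,C,E,F,G} → run B
t=9: ready={A,B,C,E,F,G} → run B
t=10: ready={A,B,C,E,F,G} → run B
t=11: ready={A,B,C,E,F,G} → run B
t=12: ready={A,C,E,F,G} → run C
t=13: ready={A,C,E,F,G} → run C
t=14: ready={A,E,F,G} → run A
t=15: ready={A,E,F,G} → run A
t=16: ready={A,E,F,G} → run A
t=17: ready={A,E,F,G} → run A
t=18: ready={A,E,F,G} → run A
t=19: ready={A,E,F,G} → run A
t=20: ready={A,E,F,G} → run A
t=21: ready={E,F,G} → run E
t=22: ready={E,F,G} → run E
t=23: ready={E,F,G} → run E
t=24: ready={E,F,G} → run E
t=25: ready={F,G} → run G
t=26: ready={F,G} → run G
t=27: ready={F,G} → run G
t=28: ready={F,G} → run G
t=29: ready={F,G} → run G
t=30: ready={F,G} → run G
t=31: ready={F,G} → run G
t=32: ready={F} → run F
t=33: ready={F} → run F
t=34: ready={F} → run F
t=35: ready={F} → run F
t=36: (idle)
t=37: (idle)
t=38: (idle)
t=39: (idle)

running at tick 19 = A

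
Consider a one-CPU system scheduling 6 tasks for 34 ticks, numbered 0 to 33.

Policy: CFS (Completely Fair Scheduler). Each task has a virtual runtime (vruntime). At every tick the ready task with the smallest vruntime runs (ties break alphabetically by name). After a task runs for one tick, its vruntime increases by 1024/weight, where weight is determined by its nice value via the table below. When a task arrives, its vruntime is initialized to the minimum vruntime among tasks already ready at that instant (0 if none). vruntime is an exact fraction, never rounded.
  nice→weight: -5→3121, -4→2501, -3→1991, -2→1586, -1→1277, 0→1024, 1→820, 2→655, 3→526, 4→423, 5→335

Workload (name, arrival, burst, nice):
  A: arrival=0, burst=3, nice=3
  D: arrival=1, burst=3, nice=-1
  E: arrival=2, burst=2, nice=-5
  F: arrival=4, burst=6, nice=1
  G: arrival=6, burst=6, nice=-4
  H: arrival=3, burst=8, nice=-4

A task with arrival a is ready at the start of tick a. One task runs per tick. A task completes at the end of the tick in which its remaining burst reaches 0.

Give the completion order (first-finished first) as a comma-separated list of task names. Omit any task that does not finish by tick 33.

t=0: vr[A=0] → run A
t=1: vr[A=512/263 D=512/263] → run A
t=2: vr[A=1024/263 D=512/263 E=512/263] → run D
t=3: vr[A=1024/263 D=923136/335851 E=512/263 H=512/263] → run E
t=4: vr[A=1024/263 D=923136/335851 E=1867264/820823 F=512/263 H=512/263] → run F
t=5: vr[A=1024/263 D=923136/335851 E=1867264/820823 F=172288/53915 H=512/263] → run H
t=6: vr[A=1024/263 D=923136/335851 E=1867264/820823 F=172288/53915 G=1867264/820823 H=1549824/657763] → run E
t=7: vr[A=1024/263 D=923136/335851 F=172288/53915 G=1867264/820823 H=1549824/657763] → run G
t=8: vr[A=1024/263 D=923136/335851 F=172288/53915 G=5510550016/2052878323 H=1549824/657763] → run H
t=9: vr[A=1024/263 D=923136/335851 F=172288/53915 G=5510550016/2052878323 H=1819136/657763] → run G
t=10: vr[A=1024/263 D=923136/335851 F=172288/53915 G=6351072768/2052878323 H=1819136/657763] → run D
t=11: vr[A=1024/263 D=1192448/335851 F=172288/53915 G=6351072768/2052878323 H=1819136/657763] → run H
t=12: vr[A=1024/263 D=1192448/335851 F=172288/53915 G=6351072768/2052878323 H=2088448/657763] → run G
t=13: vr[A=1024/263 D=1192448/335851 F=172288/53915 G=7191595520/2052878323 H=2088448/657763] → run H
t=14: vr[A=1024/263 D=1192448/335851 F=172288/53915 G=7191595520/2052878323 H=2357760/657763] → run F
t=15: vr[A=1024/263 D=1192448/335851 F=239616/53915 G=7191595520/2052878323 H=2357760/657763] → run G
t=16: vr[A=1024/263 D=1192448/335851 F=239616/53915 G=8032118272/2052878323 H=2357760/657763] → run D
t=17: vr[A=1024/263 F=239616/53915 G=8032118272/2052878323 H=2357760/657763] → run H
t=18: vr[A=1024/263 F=239616/53915 G=8032118272/2052878323 H=2627072/657763] → run A
t=19: vr[F=239616/53915 G=8032118272/2052878323 H=2627072/657763] → run G
t=20: vr[F=239616/53915 G=8872641024/2052878323 H=2627072/657763] → run H
t=21: vr[F=239616/53915 G=8872641024/2052878323 H=2896384/657763] → run G
t=22: vr[F=239616/53915 H=2896384/657763] → run H
t=23: vr[F=239616/53915 H=3165696/657763] → run F
t=24: vr[F=306944/53915 H=3165696/657763] → run H
t=25: vr[F=306944/53915] → run F
t=26: vr[F=374272/53915] → run F
t=27: vr[F=88320/10783] → run F
t=28: (idle)
t=29: (idle)
t=30: (idle)
t=31: (idle)
t=32: (idle)
t=33: (idle)

completion order = E, D, A, G, H, F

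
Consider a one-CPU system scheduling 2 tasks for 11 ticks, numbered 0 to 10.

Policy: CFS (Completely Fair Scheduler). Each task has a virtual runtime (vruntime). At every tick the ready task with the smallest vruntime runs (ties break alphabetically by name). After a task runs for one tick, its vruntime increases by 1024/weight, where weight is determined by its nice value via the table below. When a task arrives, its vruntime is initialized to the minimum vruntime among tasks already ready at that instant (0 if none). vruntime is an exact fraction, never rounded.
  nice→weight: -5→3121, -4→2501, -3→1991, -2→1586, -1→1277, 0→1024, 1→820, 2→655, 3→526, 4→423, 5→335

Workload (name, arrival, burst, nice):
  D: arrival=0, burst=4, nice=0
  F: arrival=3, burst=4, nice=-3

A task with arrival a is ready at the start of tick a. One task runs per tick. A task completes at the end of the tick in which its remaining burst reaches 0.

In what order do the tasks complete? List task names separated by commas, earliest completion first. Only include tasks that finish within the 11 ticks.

completion order = D, F

t=0: vr[D=0] → run D
t=1: vr[D=1] → run D
t=2: vr[D=2] → run D
t=3: vr[D=3 F=3] → run D
t=4: vr[F=3] → run F
t=5: vr[F=6997/1991] → run F
t=6: vr[F=8021/1991] → run F
t=7: vr[F=9045/1991] → run F
t=8: (idle)
t=9: (idle)
t=10: (idle)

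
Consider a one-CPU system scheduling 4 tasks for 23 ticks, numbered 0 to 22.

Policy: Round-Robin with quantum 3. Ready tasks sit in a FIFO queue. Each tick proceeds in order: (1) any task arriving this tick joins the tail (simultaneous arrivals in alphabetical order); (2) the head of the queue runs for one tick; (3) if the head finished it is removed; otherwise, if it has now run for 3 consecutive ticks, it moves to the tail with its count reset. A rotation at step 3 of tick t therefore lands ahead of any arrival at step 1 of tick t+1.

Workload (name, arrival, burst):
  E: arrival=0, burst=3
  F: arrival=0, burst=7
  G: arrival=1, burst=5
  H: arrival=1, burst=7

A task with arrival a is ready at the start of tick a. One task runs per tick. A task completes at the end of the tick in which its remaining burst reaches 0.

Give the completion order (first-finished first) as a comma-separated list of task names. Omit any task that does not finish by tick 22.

completion order = E, G, F, H

t=0: queue=[E,F] q_used=0 → run E
t=1: queue=[E,F,G,H] q_used=1 → run E
t=2: queue=[E,F,G,H] q_used=2 → run E
t=3: queue=[F,G,H] q_used=0 → run F
t=4: queue=[F,G,H] q_used=1 → run F
t=5: queue=[F,G,H] q_used=2 → run F
t=6: queue=[G,H,F] q_used=0 → run G
t=7: queue=[G,H,F] q_used=1 → run G
t=8: queue=[G,H,F] q_used=2 → run G
t=9: queue=[H,F,G] q_used=0 → run H
t=10: queue=[H,F,G] q_used=1 → run H
t=11: queue=[H,F,G] q_used=2 → run H
t=12: queue=[F,G,H] q_used=0 → run F
t=13: queue=[F,G,H] q_used=1 → run F
t=14: queue=[F,G,H] q_used=2 → run F
t=15: queue=[G,H,F] q_used=0 → run G
t=16: queue=[G,H,F] q_used=1 → run G
t=17: queue=[H,F] q_used=0 → run H
t=18: queue=[H,F] q_used=1 → run H
t=19: queue=[H,F] q_used=2 → run H
t=20: queue=[F,H] q_used=0 → run F
t=21: queue=[H] q_used=0 → run H
t=22: (idle)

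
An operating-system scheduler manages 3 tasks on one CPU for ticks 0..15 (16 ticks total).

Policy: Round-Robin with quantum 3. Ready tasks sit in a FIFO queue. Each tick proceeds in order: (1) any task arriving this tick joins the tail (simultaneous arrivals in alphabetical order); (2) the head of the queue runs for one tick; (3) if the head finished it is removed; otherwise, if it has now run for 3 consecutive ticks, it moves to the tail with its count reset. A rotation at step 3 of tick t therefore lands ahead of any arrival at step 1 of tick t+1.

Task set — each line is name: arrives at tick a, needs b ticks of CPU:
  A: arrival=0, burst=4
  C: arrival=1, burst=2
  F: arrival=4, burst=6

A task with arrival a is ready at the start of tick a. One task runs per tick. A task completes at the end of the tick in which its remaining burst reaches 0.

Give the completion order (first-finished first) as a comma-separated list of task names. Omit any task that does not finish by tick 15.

completion order = C, A, F

t=0: queue=[A] q_used=0 → run A
t=1: queue=[A,C] q_used=1 → run A
t=2: queue=[A,C] q_used=2 → run A
t=3: queue=[C,A] q_used=0 → run C
t=4: queue=[C,A,F] q_used=1 → run C
t=5: queue=[A,F] q_used=0 → run A
t=6: queue=[F] q_used=0 → run F
t=7: queue=[F] q_used=1 → run F
t=8: queue=[F] q_used=2 → run F
t=9: queue=[F] q_used=0 → run F
t=10: queue=[F] q_used=1 → run F
t=11: queue=[F] q_used=2 → run F
t=12: (idle)
t=13: (idle)
t=14: (idle)
t=15: (idle)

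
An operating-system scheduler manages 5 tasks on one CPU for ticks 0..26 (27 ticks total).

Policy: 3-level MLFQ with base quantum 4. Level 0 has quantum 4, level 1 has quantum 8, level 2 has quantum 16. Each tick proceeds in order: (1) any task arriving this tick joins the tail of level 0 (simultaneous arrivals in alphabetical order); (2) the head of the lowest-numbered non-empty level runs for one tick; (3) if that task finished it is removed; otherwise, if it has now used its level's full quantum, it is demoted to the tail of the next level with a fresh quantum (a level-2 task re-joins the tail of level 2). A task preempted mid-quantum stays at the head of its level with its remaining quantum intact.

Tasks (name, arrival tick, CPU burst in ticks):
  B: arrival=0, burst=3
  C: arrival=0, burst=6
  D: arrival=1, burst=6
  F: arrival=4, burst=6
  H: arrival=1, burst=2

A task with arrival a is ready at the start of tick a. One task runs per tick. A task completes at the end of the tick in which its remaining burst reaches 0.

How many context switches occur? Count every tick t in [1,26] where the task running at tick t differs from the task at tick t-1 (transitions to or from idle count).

context switches = 8

t=0: L0/L1/L2 = BC/-/- → run B
t=1: L0/L1/L2 = BCDH/-/- → run B
t=2: L0/L1/L2 = BCDH/-/- → run B
t=3: L0/L1/L2 = CDH/-/- → run C
t=4: L0/L1/L2 = CDHF/-/- → run C
t=5: L0/L1/L2 = CDHF/-/- → run C
t=6: L0/L1/L2 = CDHF/-/- → run C
t=7: L0/L1/L2 = DHF/C/- → run D
t=8: L0/L1/L2 = DHF/C/- → run D
t=9: L0/L1/L2 = DHF/C/- → run D
t=10: L0/L1/L2 = DHF/C/- → run D
t=11: L0/L1/L2 = HF/CD/- → run H
t=12: L0/L1/L2 = HF/CD/- → run H
t=13: L0/L1/L2 = F/CD/- → run F
t=14: L0/L1/L2 = F/CD/- → run F
t=15: L0/L1/L2 = F/CD/- → run F
t=16: L0/L1/L2 = F/CD/- → run F
t=17: L0/L1/L2 = -/CDF/- → run C
t=18: L0/L1/L2 = -/CDF/- → run C
t=19: L0/L1/L2 = -/DF/- → run D
t=20: L0/L1/L2 = -/DF/- → run D
t=21: L0/L1/L2 = -/F/- → run F
t=22: L0/L1/L2 = -/F/- → run F
t=23: (idle)
t=24: (idle)
t=25: (idle)
t=26: (idle)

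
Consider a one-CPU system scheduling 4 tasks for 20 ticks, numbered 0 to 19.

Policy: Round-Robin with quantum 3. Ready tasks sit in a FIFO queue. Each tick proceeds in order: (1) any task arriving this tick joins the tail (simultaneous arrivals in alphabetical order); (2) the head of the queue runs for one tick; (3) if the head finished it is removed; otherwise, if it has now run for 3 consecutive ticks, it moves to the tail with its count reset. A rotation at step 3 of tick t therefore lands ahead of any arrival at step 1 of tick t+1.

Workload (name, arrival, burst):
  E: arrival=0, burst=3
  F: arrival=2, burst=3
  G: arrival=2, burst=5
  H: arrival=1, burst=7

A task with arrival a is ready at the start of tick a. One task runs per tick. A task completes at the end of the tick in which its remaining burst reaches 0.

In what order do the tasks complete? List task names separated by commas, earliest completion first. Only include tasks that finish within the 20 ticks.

t=0: queue=[E] q_used=0 → run E
t=1: queue=[E,H] q_used=1 → run E
t=2: queue=[E,H,F,G] q_used=2 → run E
t=3: queue=[H,F,G] q_used=0 → run H
t=4: queue=[H,F,G] q_used=1 → run H
t=5: queue=[H,F,G] q_used=2 → run H
t=6: queue=[F,G,H] q_used=0 → run F
t=7: queue=[F,G,H] q_used=1 → run F
t=8: queue=[F,G,H] q_used=2 → run F
t=9: queue=[G,H] q_used=0 → run G
t=10: queue=[G,H] q_used=1 → run G
t=11: queue=[G,H] q_used=2 → run G
t=12: queue=[H,G] q_used=0 → run H
t=13: queue=[H,G] q_used=1 → run H
t=14: queue=[H,G] q_used=2 → run H
t=15: queue=[G,H] q_used=0 → run G
t=16: queue=[G,H] q_used=1 → run G
t=17: queue=[H] q_used=0 → run H
t=18: (idle)
t=19: (idle)

completion order = E, F, G, H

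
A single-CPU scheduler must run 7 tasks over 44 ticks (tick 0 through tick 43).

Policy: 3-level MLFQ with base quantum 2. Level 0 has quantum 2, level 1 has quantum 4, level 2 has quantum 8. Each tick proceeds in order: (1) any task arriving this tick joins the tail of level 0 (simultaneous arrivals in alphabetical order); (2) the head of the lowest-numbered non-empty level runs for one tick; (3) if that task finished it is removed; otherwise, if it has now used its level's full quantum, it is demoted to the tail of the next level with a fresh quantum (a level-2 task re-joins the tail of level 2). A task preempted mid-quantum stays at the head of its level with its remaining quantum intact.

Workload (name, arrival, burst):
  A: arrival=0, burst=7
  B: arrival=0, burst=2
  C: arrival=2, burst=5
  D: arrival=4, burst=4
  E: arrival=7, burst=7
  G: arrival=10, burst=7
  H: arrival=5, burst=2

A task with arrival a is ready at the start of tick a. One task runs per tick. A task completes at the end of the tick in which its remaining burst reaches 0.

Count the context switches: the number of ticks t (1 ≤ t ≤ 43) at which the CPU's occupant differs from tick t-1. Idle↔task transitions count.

t=0: L0/L1/L2 = AB/-/- → run A
t=1: L0/L1/L2 = AB/-/- → run A
t=2: L0/L1/L2 = BC/A/- → run B
t=3: L0/L1/L2 = BC/A/- → run B
t=4: L0/L1/L2 = CD/A/- → run C
t=5: L0/L1/L2 = CDH/A/- → run C
t=6: L0/L1/L2 = DH/AC/- → run D
t=7: L0/L1/L2 = DHE/AC/- → run D
t=8: L0/L1/L2 = HE/ACD/- → run H
t=9: L0/L1/L2 = HE/ACD/- → run H
t=10: L0/L1/L2 = EG/ACD/- → run E
t=11: L0/L1/L2 = EG/ACD/- → run E
t=12: L0/L1/L2 = G/ACDE/- → run G
t=13: L0/L1/L2 = G/ACDE/- → run G
t=14: L0/L1/L2 = -/ACDEG/- → run A
t=15: L0/L1/L2 = -/ACDEG/- → run A
t=16: L0/L1/L2 = -/ACDEG/- → run A
t=17: L0/L1/L2 = -/ACDEG/- → run A
t=18: L0/L1/L2 = -/CDEG/A → run C
t=19: L0/L1/L2 = -/CDEG/A → run C
t=20: L0/L1/L2 = -/CDEG/A → run C
t=21: L0/L1/L2 = -/DEG/A → run D
t=22: L0/L1/L2 = -/DEG/A → run D
t=23: L0/L1/L2 = -/EG/A → run E
t=24: L0/L1/L2 = -/EG/A → run E
t=25: L0/L1/L2 = -/EG/A → run E
t=26: L0/L1/L2 = -/EG/A → run E
t=27: L0/L1/L2 = -/G/AE → run G
t=28: L0/L1/L2 = -/G/AE → run G
t=29: L0/L1/L2 = -/G/AE → run G
t=30: L0/L1/L2 = -/G/AE → run G
t=31: L0/L1/L2 = -/-/AEG → run A
t=32: L0/L1/L2 = -/-/EG → run E
t=33: L0/L1/L2 = -/-/G → run G
t=34: (idle)
t=35: (idle)
t=36: (idle)
t=37: (idle)
t=38: (idle)
t=39: (idle)
t=40: (idle)
t=41: (idle)
t=42: (idle)
t=43: (idle)

context switches = 15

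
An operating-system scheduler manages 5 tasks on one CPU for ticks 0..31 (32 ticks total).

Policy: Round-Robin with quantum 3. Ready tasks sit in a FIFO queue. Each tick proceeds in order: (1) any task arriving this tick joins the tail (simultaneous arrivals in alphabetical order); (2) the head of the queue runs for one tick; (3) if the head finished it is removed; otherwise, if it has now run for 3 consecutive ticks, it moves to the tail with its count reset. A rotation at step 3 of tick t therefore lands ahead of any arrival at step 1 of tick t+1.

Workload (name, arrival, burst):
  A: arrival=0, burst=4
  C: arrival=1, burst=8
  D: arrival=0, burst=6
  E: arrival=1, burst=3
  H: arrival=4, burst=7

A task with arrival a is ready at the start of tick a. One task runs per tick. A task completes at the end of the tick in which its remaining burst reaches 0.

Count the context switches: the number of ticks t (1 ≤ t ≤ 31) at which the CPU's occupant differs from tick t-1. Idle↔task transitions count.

t=0: queue=[A,D] q_used=0 → run A
t=1: queue=[A,D,C,E] q_used=1 → run A
t=2: queue=[A,D,C,E] q_used=2 → run A
t=3: queue=[D,C,E,A] q_used=0 → run D
t=4: queue=[D,C,E,A,H] q_used=1 → run D
t=5: queue=[D,C,E,A,H] q_used=2 → run D
t=6: queue=[C,E,A,H,D] q_used=0 → run C
t=7: queue=[C,E,A,H,D] q_used=1 → run C
t=8: queue=[C,E,A,H,D] q_used=2 → run C
t=9: queue=[E,A,H,D,C] q_used=0 → run E
t=10: queue=[E,A,H,D,C] q_used=1 → run E
t=11: queue=[E,A,H,D,C] q_used=2 → run E
t=12: queue=[A,H,D,C] q_used=0 → run A
t=13: queue=[H,D,C] q_used=0 → run H
t=14: queue=[H,D,C] q_used=1 → run H
t=15: queue=[H,D,C] q_used=2 → run H
t=16: queue=[D,C,H] q_used=0 → run D
t=17: queue=[D,C,H] q_used=1 → run D
t=18: queue=[D,C,H] q_used=2 → run D
t=19: queue=[C,H] q_used=0 → run C
t=20: queue=[C,H] q_used=1 → run C
t=21: queue=[C,H] q_used=2 → run C
t=22: queue=[H,C] q_used=0 → run H
t=23: queue=[H,C] q_used=1 → run H
t=24: queue=[H,C] q_used=2 → run H
t=25: queue=[C,H] q_used=0 → run C
t=26: queue=[C,H] q_used=1 → run C
t=27: queue=[H] q_used=0 → run H
t=28: (idle)
t=29: (idle)
t=30: (idle)
t=31: (idle)

context switches = 11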